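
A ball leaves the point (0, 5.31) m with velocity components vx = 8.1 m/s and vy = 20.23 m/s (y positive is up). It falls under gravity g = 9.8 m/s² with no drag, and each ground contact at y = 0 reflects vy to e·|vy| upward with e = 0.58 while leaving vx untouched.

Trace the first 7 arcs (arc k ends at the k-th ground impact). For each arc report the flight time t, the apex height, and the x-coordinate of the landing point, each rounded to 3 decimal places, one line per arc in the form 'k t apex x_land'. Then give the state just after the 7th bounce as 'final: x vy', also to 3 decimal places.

Arc 1: start y=5.310, vy=20.230 → t=4.376, apex=26.190, x_land=35.447, impact vy=-22.657
  bounce: vy ← 0.58·22.657 = 13.141
Arc 2: start y=0.000, vy=13.141 → t=2.682, apex=8.810, x_land=57.170, impact vy=-13.141
  bounce: vy ← 0.58·13.141 = 7.622
Arc 3: start y=0.000, vy=7.622 → t=1.555, apex=2.964, x_land=69.769, impact vy=-7.622
  bounce: vy ← 0.58·7.622 = 4.421
Arc 4: start y=0.000, vy=4.421 → t=0.902, apex=0.997, x_land=77.077, impact vy=-4.421
  bounce: vy ← 0.58·4.421 = 2.564
Arc 5: start y=0.000, vy=2.564 → t=0.523, apex=0.335, x_land=81.315, impact vy=-2.564
  bounce: vy ← 0.58·2.564 = 1.487
Arc 6: start y=0.000, vy=1.487 → t=0.303, apex=0.113, x_land=83.773, impact vy=-1.487
  bounce: vy ← 0.58·1.487 = 0.863
Arc 7: start y=0.000, vy=0.863 → t=0.176, apex=0.038, x_land=85.199, impact vy=-0.863
  bounce: vy ← 0.58·0.863 = 0.500

1 4.376 26.190 35.447
2 2.682 8.810 57.170
3 1.555 2.964 69.769
4 0.902 0.997 77.077
5 0.523 0.335 81.315
6 0.303 0.113 83.773
7 0.176 0.038 85.199
final: 85.199 0.500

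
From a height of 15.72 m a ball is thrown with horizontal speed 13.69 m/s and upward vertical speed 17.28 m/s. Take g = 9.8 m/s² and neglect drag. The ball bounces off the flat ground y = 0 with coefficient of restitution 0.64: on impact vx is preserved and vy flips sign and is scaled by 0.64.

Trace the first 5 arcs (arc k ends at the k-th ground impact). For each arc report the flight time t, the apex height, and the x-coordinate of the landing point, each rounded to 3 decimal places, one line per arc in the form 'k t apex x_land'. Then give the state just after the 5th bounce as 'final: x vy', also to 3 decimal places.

Arc 1: start y=15.720, vy=17.280 → t=4.277, apex=30.955, x_land=58.548, impact vy=-24.631
  bounce: vy ← 0.64·24.631 = 15.764
Arc 2: start y=0.000, vy=15.764 → t=3.217, apex=12.679, x_land=102.591, impact vy=-15.764
  bounce: vy ← 0.64·15.764 = 10.089
Arc 3: start y=0.000, vy=10.089 → t=2.059, apex=5.193, x_land=130.779, impact vy=-10.089
  bounce: vy ← 0.64·10.089 = 6.457
Arc 4: start y=0.000, vy=6.457 → t=1.318, apex=2.127, x_land=148.819, impact vy=-6.457
  bounce: vy ← 0.64·6.457 = 4.132
Arc 5: start y=0.000, vy=4.132 → t=0.843, apex=0.871, x_land=160.364, impact vy=-4.132
  bounce: vy ← 0.64·4.132 = 2.645

1 4.277 30.955 58.548
2 3.217 12.679 102.591
3 2.059 5.193 130.779
4 1.318 2.127 148.819
5 0.843 0.871 160.364
final: 160.364 2.645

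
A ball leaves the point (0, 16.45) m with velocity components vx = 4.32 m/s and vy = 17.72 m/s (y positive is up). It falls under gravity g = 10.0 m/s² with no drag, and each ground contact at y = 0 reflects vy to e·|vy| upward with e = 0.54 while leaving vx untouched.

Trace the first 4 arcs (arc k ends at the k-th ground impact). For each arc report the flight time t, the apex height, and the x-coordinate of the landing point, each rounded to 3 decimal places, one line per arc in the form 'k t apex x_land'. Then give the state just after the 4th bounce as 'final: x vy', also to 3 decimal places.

1 4.308 32.150 18.609
2 2.739 9.375 30.440
3 1.479 2.734 36.829
4 0.799 0.797 40.279
final: 40.279 2.156

Arc 1: start y=16.450, vy=17.720 → t=4.308, apex=32.150, x_land=18.609, impact vy=-25.357
  bounce: vy ← 0.54·25.357 = 13.693
Arc 2: start y=0.000, vy=13.693 → t=2.739, apex=9.375, x_land=30.440, impact vy=-13.693
  bounce: vy ← 0.54·13.693 = 7.394
Arc 3: start y=0.000, vy=7.394 → t=1.479, apex=2.734, x_land=36.829, impact vy=-7.394
  bounce: vy ← 0.54·7.394 = 3.993
Arc 4: start y=0.000, vy=3.993 → t=0.799, apex=0.797, x_land=40.279, impact vy=-3.993
  bounce: vy ← 0.54·3.993 = 2.156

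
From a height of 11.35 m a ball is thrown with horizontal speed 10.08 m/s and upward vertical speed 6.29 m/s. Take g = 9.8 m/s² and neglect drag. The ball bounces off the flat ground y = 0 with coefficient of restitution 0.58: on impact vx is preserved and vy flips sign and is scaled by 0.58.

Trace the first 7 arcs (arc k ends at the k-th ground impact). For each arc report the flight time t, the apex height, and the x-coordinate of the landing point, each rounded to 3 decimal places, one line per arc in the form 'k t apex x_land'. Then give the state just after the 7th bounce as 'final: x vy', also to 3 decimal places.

Arc 1: start y=11.350, vy=6.290 → t=2.294, apex=13.369, x_land=23.119, impact vy=-16.187
  bounce: vy ← 0.58·16.187 = 9.389
Arc 2: start y=0.000, vy=9.389 → t=1.916, apex=4.497, x_land=42.433, impact vy=-9.389
  bounce: vy ← 0.58·9.389 = 5.445
Arc 3: start y=0.000, vy=5.445 → t=1.111, apex=1.513, x_land=53.635, impact vy=-5.445
  bounce: vy ← 0.58·5.445 = 3.158
Arc 4: start y=0.000, vy=3.158 → t=0.645, apex=0.509, x_land=60.132, impact vy=-3.158
  bounce: vy ← 0.58·3.158 = 1.832
Arc 5: start y=0.000, vy=1.832 → t=0.374, apex=0.171, x_land=63.900, impact vy=-1.832
  bounce: vy ← 0.58·1.832 = 1.062
Arc 6: start y=0.000, vy=1.062 → t=0.217, apex=0.058, x_land=66.086, impact vy=-1.062
  bounce: vy ← 0.58·1.062 = 0.616
Arc 7: start y=0.000, vy=0.616 → t=0.126, apex=0.019, x_land=67.354, impact vy=-0.616
  bounce: vy ← 0.58·0.616 = 0.357

1 2.294 13.369 23.119
2 1.916 4.497 42.433
3 1.111 1.513 53.635
4 0.645 0.509 60.132
5 0.374 0.171 63.900
6 0.217 0.058 66.086
7 0.126 0.019 67.354
final: 67.354 0.357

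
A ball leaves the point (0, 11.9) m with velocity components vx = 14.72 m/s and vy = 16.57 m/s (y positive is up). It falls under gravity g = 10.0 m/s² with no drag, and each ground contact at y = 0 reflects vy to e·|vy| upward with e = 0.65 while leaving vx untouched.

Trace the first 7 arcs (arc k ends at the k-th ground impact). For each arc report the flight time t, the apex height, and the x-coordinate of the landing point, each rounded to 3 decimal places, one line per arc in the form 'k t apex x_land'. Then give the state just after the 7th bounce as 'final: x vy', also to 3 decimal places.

Arc 1: start y=11.900, vy=16.570 → t=3.921, apex=25.628, x_land=57.717, impact vy=-22.640
  bounce: vy ← 0.65·22.640 = 14.716
Arc 2: start y=0.000, vy=14.716 → t=2.943, apex=10.828, x_land=101.041, impact vy=-14.716
  bounce: vy ← 0.65·14.716 = 9.565
Arc 3: start y=0.000, vy=9.565 → t=1.913, apex=4.575, x_land=129.201, impact vy=-9.565
  bounce: vy ← 0.65·9.565 = 6.217
Arc 4: start y=0.000, vy=6.217 → t=1.243, apex=1.933, x_land=147.505, impact vy=-6.217
  bounce: vy ← 0.65·6.217 = 4.041
Arc 5: start y=0.000, vy=4.041 → t=0.808, apex=0.817, x_land=159.403, impact vy=-4.041
  bounce: vy ← 0.65·4.041 = 2.627
Arc 6: start y=0.000, vy=2.627 → t=0.525, apex=0.345, x_land=167.137, impact vy=-2.627
  bounce: vy ← 0.65·2.627 = 1.707
Arc 7: start y=0.000, vy=1.707 → t=0.341, apex=0.146, x_land=172.163, impact vy=-1.707
  bounce: vy ← 0.65·1.707 = 1.110

1 3.921 25.628 57.717
2 2.943 10.828 101.041
3 1.913 4.575 129.201
4 1.243 1.933 147.505
5 0.808 0.817 159.403
6 0.525 0.345 167.137
7 0.341 0.146 172.163
final: 172.163 1.110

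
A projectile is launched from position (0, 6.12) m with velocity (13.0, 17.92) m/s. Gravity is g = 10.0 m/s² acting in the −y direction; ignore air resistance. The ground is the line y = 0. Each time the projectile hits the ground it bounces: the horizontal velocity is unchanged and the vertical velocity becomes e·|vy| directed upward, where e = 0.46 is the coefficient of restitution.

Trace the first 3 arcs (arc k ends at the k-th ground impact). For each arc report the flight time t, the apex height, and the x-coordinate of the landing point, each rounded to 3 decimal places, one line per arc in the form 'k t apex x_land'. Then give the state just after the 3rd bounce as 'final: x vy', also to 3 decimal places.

Arc 1: start y=6.120, vy=17.920 → t=3.898, apex=22.176, x_land=50.674, impact vy=-21.060
  bounce: vy ← 0.46·21.060 = 9.688
Arc 2: start y=0.000, vy=9.688 → t=1.938, apex=4.693, x_land=75.862, impact vy=-9.688
  bounce: vy ← 0.46·9.688 = 4.456
Arc 3: start y=0.000, vy=4.456 → t=0.891, apex=0.993, x_land=87.448, impact vy=-4.456
  bounce: vy ← 0.46·4.456 = 2.050

1 3.898 22.176 50.674
2 1.938 4.693 75.862
3 0.891 0.993 87.448
final: 87.448 2.050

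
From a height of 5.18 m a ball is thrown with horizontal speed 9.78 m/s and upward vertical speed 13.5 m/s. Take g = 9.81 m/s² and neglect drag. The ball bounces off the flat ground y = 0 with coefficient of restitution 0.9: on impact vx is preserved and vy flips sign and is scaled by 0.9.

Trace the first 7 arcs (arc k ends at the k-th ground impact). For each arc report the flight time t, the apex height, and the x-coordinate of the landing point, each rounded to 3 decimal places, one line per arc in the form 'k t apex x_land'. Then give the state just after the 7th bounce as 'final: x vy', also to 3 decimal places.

1 3.094 14.469 30.256
2 3.092 11.720 60.491
3 2.782 9.493 87.703
4 2.504 7.689 112.193
5 2.254 6.228 134.234
6 2.028 5.045 154.072
7 1.826 4.086 171.925
final: 171.925 8.059

Arc 1: start y=5.180, vy=13.500 → t=3.094, apex=14.469, x_land=30.256, impact vy=-16.849
  bounce: vy ← 0.9·16.849 = 15.164
Arc 2: start y=0.000, vy=15.164 → t=3.092, apex=11.720, x_land=60.491, impact vy=-15.164
  bounce: vy ← 0.9·15.164 = 13.648
Arc 3: start y=0.000, vy=13.648 → t=2.782, apex=9.493, x_land=87.703, impact vy=-13.648
  bounce: vy ← 0.9·13.648 = 12.283
Arc 4: start y=0.000, vy=12.283 → t=2.504, apex=7.689, x_land=112.193, impact vy=-12.283
  bounce: vy ← 0.9·12.283 = 11.054
Arc 5: start y=0.000, vy=11.054 → t=2.254, apex=6.228, x_land=134.234, impact vy=-11.054
  bounce: vy ← 0.9·11.054 = 9.949
Arc 6: start y=0.000, vy=9.949 → t=2.028, apex=5.045, x_land=154.072, impact vy=-9.949
  bounce: vy ← 0.9·9.949 = 8.954
Arc 7: start y=0.000, vy=8.954 → t=1.826, apex=4.086, x_land=171.925, impact vy=-8.954
  bounce: vy ← 0.9·8.954 = 8.059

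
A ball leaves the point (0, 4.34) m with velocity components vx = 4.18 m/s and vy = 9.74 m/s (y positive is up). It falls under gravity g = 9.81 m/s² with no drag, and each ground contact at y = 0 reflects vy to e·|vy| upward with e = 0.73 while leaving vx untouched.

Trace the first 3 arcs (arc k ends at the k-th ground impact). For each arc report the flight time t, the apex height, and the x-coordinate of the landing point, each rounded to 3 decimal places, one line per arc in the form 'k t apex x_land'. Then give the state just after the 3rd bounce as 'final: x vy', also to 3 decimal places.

1 2.361 9.175 9.867
2 1.997 4.889 18.214
3 1.458 2.606 24.307
final: 24.307 5.219

Arc 1: start y=4.340, vy=9.740 → t=2.361, apex=9.175, x_land=9.867, impact vy=-13.417
  bounce: vy ← 0.73·13.417 = 9.794
Arc 2: start y=0.000, vy=9.794 → t=1.997, apex=4.889, x_land=18.214, impact vy=-9.794
  bounce: vy ← 0.73·9.794 = 7.150
Arc 3: start y=0.000, vy=7.150 → t=1.458, apex=2.606, x_land=24.307, impact vy=-7.150
  bounce: vy ← 0.73·7.150 = 5.219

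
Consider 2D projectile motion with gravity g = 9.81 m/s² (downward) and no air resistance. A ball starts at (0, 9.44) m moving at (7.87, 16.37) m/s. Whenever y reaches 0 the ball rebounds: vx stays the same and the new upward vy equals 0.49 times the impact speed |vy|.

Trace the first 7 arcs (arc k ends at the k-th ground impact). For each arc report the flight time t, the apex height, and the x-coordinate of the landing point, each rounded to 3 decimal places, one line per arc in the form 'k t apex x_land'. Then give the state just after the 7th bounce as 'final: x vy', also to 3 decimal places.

1 3.839 23.098 30.211
2 2.127 5.546 46.948
3 1.042 1.332 55.149
4 0.511 0.320 59.167
5 0.250 0.077 61.136
6 0.123 0.018 62.101
7 0.060 0.004 62.574
final: 62.574 0.144

Arc 1: start y=9.440, vy=16.370 → t=3.839, apex=23.098, x_land=30.211, impact vy=-21.288
  bounce: vy ← 0.49·21.288 = 10.431
Arc 2: start y=0.000, vy=10.431 → t=2.127, apex=5.546, x_land=46.948, impact vy=-10.431
  bounce: vy ← 0.49·10.431 = 5.111
Arc 3: start y=0.000, vy=5.111 → t=1.042, apex=1.332, x_land=55.149, impact vy=-5.111
  bounce: vy ← 0.49·5.111 = 2.505
Arc 4: start y=0.000, vy=2.505 → t=0.511, apex=0.320, x_land=59.167, impact vy=-2.505
  bounce: vy ← 0.49·2.505 = 1.227
Arc 5: start y=0.000, vy=1.227 → t=0.250, apex=0.077, x_land=61.136, impact vy=-1.227
  bounce: vy ← 0.49·1.227 = 0.601
Arc 6: start y=0.000, vy=0.601 → t=0.123, apex=0.018, x_land=62.101, impact vy=-0.601
  bounce: vy ← 0.49·0.601 = 0.295
Arc 7: start y=0.000, vy=0.295 → t=0.060, apex=0.004, x_land=62.574, impact vy=-0.295
  bounce: vy ← 0.49·0.295 = 0.144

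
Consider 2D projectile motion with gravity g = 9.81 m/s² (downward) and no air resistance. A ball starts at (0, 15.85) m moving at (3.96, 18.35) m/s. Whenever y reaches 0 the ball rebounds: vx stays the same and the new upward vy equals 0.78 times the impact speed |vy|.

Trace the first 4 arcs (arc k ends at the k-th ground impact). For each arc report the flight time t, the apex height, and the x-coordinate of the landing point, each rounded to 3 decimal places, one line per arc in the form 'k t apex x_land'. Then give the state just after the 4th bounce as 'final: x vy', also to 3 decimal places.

Arc 1: start y=15.850, vy=18.350 → t=4.465, apex=33.012, x_land=17.681, impact vy=-25.450
  bounce: vy ← 0.78·25.450 = 19.851
Arc 2: start y=0.000, vy=19.851 → t=4.047, apex=20.085, x_land=33.707, impact vy=-19.851
  bounce: vy ← 0.78·19.851 = 15.484
Arc 3: start y=0.000, vy=15.484 → t=3.157, apex=12.219, x_land=46.208, impact vy=-15.484
  bounce: vy ← 0.78·15.484 = 12.077
Arc 4: start y=0.000, vy=12.077 → t=2.462, apex=7.434, x_land=55.958, impact vy=-12.077
  bounce: vy ← 0.78·12.077 = 9.420

1 4.465 33.012 17.681
2 4.047 20.085 33.707
3 3.157 12.219 46.208
4 2.462 7.434 55.958
final: 55.958 9.420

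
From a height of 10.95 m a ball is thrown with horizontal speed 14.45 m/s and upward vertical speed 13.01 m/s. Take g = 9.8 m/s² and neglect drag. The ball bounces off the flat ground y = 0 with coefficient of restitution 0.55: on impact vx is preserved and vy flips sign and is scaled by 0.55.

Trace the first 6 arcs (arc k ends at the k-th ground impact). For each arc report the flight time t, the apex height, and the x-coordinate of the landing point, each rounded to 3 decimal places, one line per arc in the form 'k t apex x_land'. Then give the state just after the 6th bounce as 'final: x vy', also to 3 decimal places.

Arc 1: start y=10.950, vy=13.010 → t=3.327, apex=19.586, x_land=48.073, impact vy=-19.593
  bounce: vy ← 0.55·19.593 = 10.776
Arc 2: start y=0.000, vy=10.776 → t=2.199, apex=5.925, x_land=79.851, impact vy=-10.776
  bounce: vy ← 0.55·10.776 = 5.927
Arc 3: start y=0.000, vy=5.927 → t=1.210, apex=1.792, x_land=97.329, impact vy=-5.927
  bounce: vy ← 0.55·5.927 = 3.260
Arc 4: start y=0.000, vy=3.260 → t=0.665, apex=0.542, x_land=106.942, impact vy=-3.260
  bounce: vy ← 0.55·3.260 = 1.793
Arc 5: start y=0.000, vy=1.793 → t=0.366, apex=0.164, x_land=112.229, impact vy=-1.793
  bounce: vy ← 0.55·1.793 = 0.986
Arc 6: start y=0.000, vy=0.986 → t=0.201, apex=0.050, x_land=115.137, impact vy=-0.986
  bounce: vy ← 0.55·0.986 = 0.542

1 3.327 19.586 48.073
2 2.199 5.925 79.851
3 1.210 1.792 97.329
4 0.665 0.542 106.942
5 0.366 0.164 112.229
6 0.201 0.050 115.137
final: 115.137 0.542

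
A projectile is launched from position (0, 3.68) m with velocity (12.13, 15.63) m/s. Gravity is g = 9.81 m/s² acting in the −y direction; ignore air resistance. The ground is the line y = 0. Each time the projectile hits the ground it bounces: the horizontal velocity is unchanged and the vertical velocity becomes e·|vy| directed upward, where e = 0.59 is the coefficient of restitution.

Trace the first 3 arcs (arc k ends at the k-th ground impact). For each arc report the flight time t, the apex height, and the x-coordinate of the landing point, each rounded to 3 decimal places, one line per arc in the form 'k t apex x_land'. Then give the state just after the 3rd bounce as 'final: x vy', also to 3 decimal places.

Arc 1: start y=3.680, vy=15.630 → t=3.407, apex=16.131, x_land=41.324, impact vy=-17.790
  bounce: vy ← 0.59·17.790 = 10.496
Arc 2: start y=0.000, vy=10.496 → t=2.140, apex=5.615, x_land=67.281, impact vy=-10.496
  bounce: vy ← 0.59·10.496 = 6.193
Arc 3: start y=0.000, vy=6.193 → t=1.263, apex=1.955, x_land=82.596, impact vy=-6.193
  bounce: vy ← 0.59·6.193 = 3.654

1 3.407 16.131 41.324
2 2.140 5.615 67.281
3 1.263 1.955 82.596
final: 82.596 3.654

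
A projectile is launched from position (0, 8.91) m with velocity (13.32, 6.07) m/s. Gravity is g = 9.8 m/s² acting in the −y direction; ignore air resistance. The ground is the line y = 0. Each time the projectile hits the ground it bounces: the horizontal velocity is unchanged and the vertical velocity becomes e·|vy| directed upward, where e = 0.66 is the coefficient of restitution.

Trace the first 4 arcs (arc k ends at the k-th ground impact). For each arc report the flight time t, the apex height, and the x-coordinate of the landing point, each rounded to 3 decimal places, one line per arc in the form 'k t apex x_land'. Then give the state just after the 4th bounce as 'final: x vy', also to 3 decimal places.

1 2.103 10.790 28.016
2 1.959 4.700 54.107
3 1.293 2.047 71.327
4 0.853 0.892 82.692
final: 82.692 2.759

Arc 1: start y=8.910, vy=6.070 → t=2.103, apex=10.790, x_land=28.016, impact vy=-14.542
  bounce: vy ← 0.66·14.542 = 9.598
Arc 2: start y=0.000, vy=9.598 → t=1.959, apex=4.700, x_land=54.107, impact vy=-9.598
  bounce: vy ← 0.66·9.598 = 6.335
Arc 3: start y=0.000, vy=6.335 → t=1.293, apex=2.047, x_land=71.327, impact vy=-6.335
  bounce: vy ← 0.66·6.335 = 4.181
Arc 4: start y=0.000, vy=4.181 → t=0.853, apex=0.892, x_land=82.692, impact vy=-4.181
  bounce: vy ← 0.66·4.181 = 2.759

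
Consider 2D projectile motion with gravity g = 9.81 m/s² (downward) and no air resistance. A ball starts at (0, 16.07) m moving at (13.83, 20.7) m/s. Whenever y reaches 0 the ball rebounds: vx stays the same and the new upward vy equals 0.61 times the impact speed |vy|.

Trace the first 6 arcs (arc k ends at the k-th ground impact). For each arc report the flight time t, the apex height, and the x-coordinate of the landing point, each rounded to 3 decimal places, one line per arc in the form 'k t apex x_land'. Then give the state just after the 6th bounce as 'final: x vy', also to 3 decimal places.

1 4.890 37.909 67.631
2 3.392 14.106 114.538
3 2.069 5.249 143.151
4 1.262 1.953 160.605
5 0.770 0.727 171.252
6 0.470 0.270 177.746
final: 177.746 1.405

Arc 1: start y=16.070, vy=20.700 → t=4.890, apex=37.909, x_land=67.631, impact vy=-27.272
  bounce: vy ← 0.61·27.272 = 16.636
Arc 2: start y=0.000, vy=16.636 → t=3.392, apex=14.106, x_land=114.538, impact vy=-16.636
  bounce: vy ← 0.61·16.636 = 10.148
Arc 3: start y=0.000, vy=10.148 → t=2.069, apex=5.249, x_land=143.151, impact vy=-10.148
  bounce: vy ← 0.61·10.148 = 6.190
Arc 4: start y=0.000, vy=6.190 → t=1.262, apex=1.953, x_land=160.605, impact vy=-6.190
  bounce: vy ← 0.61·6.190 = 3.776
Arc 5: start y=0.000, vy=3.776 → t=0.770, apex=0.727, x_land=171.252, impact vy=-3.776
  bounce: vy ← 0.61·3.776 = 2.303
Arc 6: start y=0.000, vy=2.303 → t=0.470, apex=0.270, x_land=177.746, impact vy=-2.303
  bounce: vy ← 0.61·2.303 = 1.405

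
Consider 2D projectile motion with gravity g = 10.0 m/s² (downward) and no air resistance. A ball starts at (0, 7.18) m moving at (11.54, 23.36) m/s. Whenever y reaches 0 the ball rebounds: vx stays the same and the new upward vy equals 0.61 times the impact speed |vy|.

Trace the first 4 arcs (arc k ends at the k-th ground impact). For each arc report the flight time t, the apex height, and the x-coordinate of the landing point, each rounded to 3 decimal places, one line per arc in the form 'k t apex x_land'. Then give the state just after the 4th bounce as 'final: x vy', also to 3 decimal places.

1 4.961 34.464 57.255
2 3.203 12.824 94.218
3 1.954 4.772 116.765
4 1.192 1.776 130.519
final: 130.519 3.635

Arc 1: start y=7.180, vy=23.360 → t=4.961, apex=34.464, x_land=57.255, impact vy=-26.254
  bounce: vy ← 0.61·26.254 = 16.015
Arc 2: start y=0.000, vy=16.015 → t=3.203, apex=12.824, x_land=94.218, impact vy=-16.015
  bounce: vy ← 0.61·16.015 = 9.769
Arc 3: start y=0.000, vy=9.769 → t=1.954, apex=4.772, x_land=116.765, impact vy=-9.769
  bounce: vy ← 0.61·9.769 = 5.959
Arc 4: start y=0.000, vy=5.959 → t=1.192, apex=1.776, x_land=130.519, impact vy=-5.959
  bounce: vy ← 0.61·5.959 = 3.635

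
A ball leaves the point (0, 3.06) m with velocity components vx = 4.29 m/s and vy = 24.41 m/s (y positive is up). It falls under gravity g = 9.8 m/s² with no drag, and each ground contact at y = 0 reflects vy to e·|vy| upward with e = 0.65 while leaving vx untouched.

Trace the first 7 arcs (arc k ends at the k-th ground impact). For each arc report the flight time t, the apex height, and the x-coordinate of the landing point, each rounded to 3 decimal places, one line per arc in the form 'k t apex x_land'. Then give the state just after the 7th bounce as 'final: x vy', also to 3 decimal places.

1 5.104 33.460 21.896
2 3.397 14.137 36.470
3 2.208 5.973 45.943
4 1.435 2.524 52.100
5 0.933 1.066 56.102
6 0.606 0.450 58.704
7 0.394 0.190 60.395
final: 60.395 1.255

Arc 1: start y=3.060, vy=24.410 → t=5.104, apex=33.460, x_land=21.896, impact vy=-25.609
  bounce: vy ← 0.65·25.609 = 16.646
Arc 2: start y=0.000, vy=16.646 → t=3.397, apex=14.137, x_land=36.470, impact vy=-16.646
  bounce: vy ← 0.65·16.646 = 10.820
Arc 3: start y=0.000, vy=10.820 → t=2.208, apex=5.973, x_land=45.943, impact vy=-10.820
  bounce: vy ← 0.65·10.820 = 7.033
Arc 4: start y=0.000, vy=7.033 → t=1.435, apex=2.524, x_land=52.100, impact vy=-7.033
  bounce: vy ← 0.65·7.033 = 4.571
Arc 5: start y=0.000, vy=4.571 → t=0.933, apex=1.066, x_land=56.102, impact vy=-4.571
  bounce: vy ← 0.65·4.571 = 2.971
Arc 6: start y=0.000, vy=2.971 → t=0.606, apex=0.450, x_land=58.704, impact vy=-2.971
  bounce: vy ← 0.65·2.971 = 1.931
Arc 7: start y=0.000, vy=1.931 → t=0.394, apex=0.190, x_land=60.395, impact vy=-1.931
  bounce: vy ← 0.65·1.931 = 1.255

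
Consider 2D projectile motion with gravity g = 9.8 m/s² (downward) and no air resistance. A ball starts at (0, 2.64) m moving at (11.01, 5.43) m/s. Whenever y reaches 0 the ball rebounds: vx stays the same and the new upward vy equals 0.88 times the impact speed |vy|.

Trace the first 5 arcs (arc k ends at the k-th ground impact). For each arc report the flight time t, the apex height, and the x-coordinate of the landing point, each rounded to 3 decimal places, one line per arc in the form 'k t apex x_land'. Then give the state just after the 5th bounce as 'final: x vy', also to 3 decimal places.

1 1.474 4.144 16.226
2 1.619 3.209 34.047
3 1.424 2.485 49.729
4 1.253 1.925 63.530
5 1.103 1.490 75.674
final: 75.674 4.756

Arc 1: start y=2.640, vy=5.430 → t=1.474, apex=4.144, x_land=16.226, impact vy=-9.013
  bounce: vy ← 0.88·9.013 = 7.931
Arc 2: start y=0.000, vy=7.931 → t=1.619, apex=3.209, x_land=34.047, impact vy=-7.931
  bounce: vy ← 0.88·7.931 = 6.979
Arc 3: start y=0.000, vy=6.979 → t=1.424, apex=2.485, x_land=49.729, impact vy=-6.979
  bounce: vy ← 0.88·6.979 = 6.142
Arc 4: start y=0.000, vy=6.142 → t=1.253, apex=1.925, x_land=63.530, impact vy=-6.142
  bounce: vy ← 0.88·6.142 = 5.405
Arc 5: start y=0.000, vy=5.405 → t=1.103, apex=1.490, x_land=75.674, impact vy=-5.405
  bounce: vy ← 0.88·5.405 = 4.756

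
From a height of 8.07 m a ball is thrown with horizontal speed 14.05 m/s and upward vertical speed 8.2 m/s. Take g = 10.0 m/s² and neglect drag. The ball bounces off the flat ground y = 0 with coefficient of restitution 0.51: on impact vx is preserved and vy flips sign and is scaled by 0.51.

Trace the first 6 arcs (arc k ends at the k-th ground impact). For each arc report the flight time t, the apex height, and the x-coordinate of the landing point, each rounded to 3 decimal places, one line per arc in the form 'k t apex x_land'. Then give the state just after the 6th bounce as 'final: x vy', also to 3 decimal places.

1 2.332 11.432 32.766
2 1.542 2.973 54.435
3 0.787 0.773 65.487
4 0.401 0.201 71.123
5 0.205 0.052 73.998
6 0.104 0.014 75.464
final: 75.464 0.266

Arc 1: start y=8.070, vy=8.200 → t=2.332, apex=11.432, x_land=32.766, impact vy=-15.121
  bounce: vy ← 0.51·15.121 = 7.712
Arc 2: start y=0.000, vy=7.712 → t=1.542, apex=2.973, x_land=54.435, impact vy=-7.712
  bounce: vy ← 0.51·7.712 = 3.933
Arc 3: start y=0.000, vy=3.933 → t=0.787, apex=0.773, x_land=65.487, impact vy=-3.933
  bounce: vy ← 0.51·3.933 = 2.006
Arc 4: start y=0.000, vy=2.006 → t=0.401, apex=0.201, x_land=71.123, impact vy=-2.006
  bounce: vy ← 0.51·2.006 = 1.023
Arc 5: start y=0.000, vy=1.023 → t=0.205, apex=0.052, x_land=73.998, impact vy=-1.023
  bounce: vy ← 0.51·1.023 = 0.522
Arc 6: start y=0.000, vy=0.522 → t=0.104, apex=0.014, x_land=75.464, impact vy=-0.522
  bounce: vy ← 0.51·0.522 = 0.266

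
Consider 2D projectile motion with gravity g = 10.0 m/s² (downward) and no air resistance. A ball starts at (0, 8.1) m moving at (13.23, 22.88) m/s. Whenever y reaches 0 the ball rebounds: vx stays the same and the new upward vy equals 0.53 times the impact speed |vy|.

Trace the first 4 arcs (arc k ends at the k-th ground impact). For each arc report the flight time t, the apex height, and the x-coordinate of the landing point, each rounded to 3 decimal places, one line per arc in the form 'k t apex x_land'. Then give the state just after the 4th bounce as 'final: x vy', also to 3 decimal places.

1 4.906 34.275 64.909
2 2.775 9.628 101.626
3 1.471 2.704 121.086
4 0.780 0.760 131.400
final: 131.400 2.066

Arc 1: start y=8.100, vy=22.880 → t=4.906, apex=34.275, x_land=64.909, impact vy=-26.182
  bounce: vy ← 0.53·26.182 = 13.876
Arc 2: start y=0.000, vy=13.876 → t=2.775, apex=9.628, x_land=101.626, impact vy=-13.876
  bounce: vy ← 0.53·13.876 = 7.355
Arc 3: start y=0.000, vy=7.355 → t=1.471, apex=2.704, x_land=121.086, impact vy=-7.355
  bounce: vy ← 0.53·7.355 = 3.898
Arc 4: start y=0.000, vy=3.898 → t=0.780, apex=0.760, x_land=131.400, impact vy=-3.898
  bounce: vy ← 0.53·3.898 = 2.066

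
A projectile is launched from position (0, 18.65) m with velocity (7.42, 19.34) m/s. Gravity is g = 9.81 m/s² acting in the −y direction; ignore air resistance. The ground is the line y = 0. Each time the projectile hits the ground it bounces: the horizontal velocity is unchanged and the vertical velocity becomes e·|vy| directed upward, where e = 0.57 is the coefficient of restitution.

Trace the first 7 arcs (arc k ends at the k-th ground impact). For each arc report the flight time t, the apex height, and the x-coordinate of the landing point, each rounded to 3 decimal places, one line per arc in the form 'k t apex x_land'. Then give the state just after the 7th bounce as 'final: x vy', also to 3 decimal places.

1 4.744 37.714 35.203
2 3.161 12.253 58.658
3 1.802 3.981 72.028
4 1.027 1.293 79.648
5 0.585 0.420 83.992
6 0.334 0.137 86.468
7 0.190 0.044 87.879
final: 87.879 0.532

Arc 1: start y=18.650, vy=19.340 → t=4.744, apex=37.714, x_land=35.203, impact vy=-27.202
  bounce: vy ← 0.57·27.202 = 15.505
Arc 2: start y=0.000, vy=15.505 → t=3.161, apex=12.253, x_land=58.658, impact vy=-15.505
  bounce: vy ← 0.57·15.505 = 8.838
Arc 3: start y=0.000, vy=8.838 → t=1.802, apex=3.981, x_land=72.028, impact vy=-8.838
  bounce: vy ← 0.57·8.838 = 5.038
Arc 4: start y=0.000, vy=5.038 → t=1.027, apex=1.293, x_land=79.648, impact vy=-5.038
  bounce: vy ← 0.57·5.038 = 2.871
Arc 5: start y=0.000, vy=2.871 → t=0.585, apex=0.420, x_land=83.992, impact vy=-2.871
  bounce: vy ← 0.57·2.871 = 1.637
Arc 6: start y=0.000, vy=1.637 → t=0.334, apex=0.137, x_land=86.468, impact vy=-1.637
  bounce: vy ← 0.57·1.637 = 0.933
Arc 7: start y=0.000, vy=0.933 → t=0.190, apex=0.044, x_land=87.879, impact vy=-0.933
  bounce: vy ← 0.57·0.933 = 0.532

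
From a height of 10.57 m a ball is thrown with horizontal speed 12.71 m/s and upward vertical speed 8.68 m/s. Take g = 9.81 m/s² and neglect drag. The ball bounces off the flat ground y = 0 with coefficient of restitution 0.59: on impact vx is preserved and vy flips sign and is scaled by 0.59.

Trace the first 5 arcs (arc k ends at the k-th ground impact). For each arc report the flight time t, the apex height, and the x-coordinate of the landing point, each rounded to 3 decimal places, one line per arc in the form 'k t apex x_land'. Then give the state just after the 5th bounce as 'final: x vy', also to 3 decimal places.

1 2.599 14.410 33.031
2 2.023 5.016 58.737
3 1.193 1.746 73.904
4 0.704 0.608 82.853
5 0.415 0.212 88.132
final: 88.132 1.202

Arc 1: start y=10.570, vy=8.680 → t=2.599, apex=14.410, x_land=33.031, impact vy=-16.814
  bounce: vy ← 0.59·16.814 = 9.921
Arc 2: start y=0.000, vy=9.921 → t=2.023, apex=5.016, x_land=58.737, impact vy=-9.921
  bounce: vy ← 0.59·9.921 = 5.853
Arc 3: start y=0.000, vy=5.853 → t=1.193, apex=1.746, x_land=73.904, impact vy=-5.853
  bounce: vy ← 0.59·5.853 = 3.453
Arc 4: start y=0.000, vy=3.453 → t=0.704, apex=0.608, x_land=82.853, impact vy=-3.453
  bounce: vy ← 0.59·3.453 = 2.037
Arc 5: start y=0.000, vy=2.037 → t=0.415, apex=0.212, x_land=88.132, impact vy=-2.037
  bounce: vy ← 0.59·2.037 = 1.202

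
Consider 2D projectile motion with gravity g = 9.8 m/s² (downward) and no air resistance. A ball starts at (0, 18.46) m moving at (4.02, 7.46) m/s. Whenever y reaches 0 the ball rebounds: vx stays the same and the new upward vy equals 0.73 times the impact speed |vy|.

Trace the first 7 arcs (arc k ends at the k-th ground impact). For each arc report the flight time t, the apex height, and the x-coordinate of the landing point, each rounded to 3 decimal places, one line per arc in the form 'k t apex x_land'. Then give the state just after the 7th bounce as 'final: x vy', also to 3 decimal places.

1 2.846 21.299 11.441
2 3.044 11.350 23.678
3 2.222 6.049 32.611
4 1.622 3.223 39.132
5 1.184 1.718 43.892
6 0.864 0.915 47.367
7 0.631 0.488 49.904
final: 49.904 2.257

Arc 1: start y=18.460, vy=7.460 → t=2.846, apex=21.299, x_land=11.441, impact vy=-20.432
  bounce: vy ← 0.73·20.432 = 14.915
Arc 2: start y=0.000, vy=14.915 → t=3.044, apex=11.350, x_land=23.678, impact vy=-14.915
  bounce: vy ← 0.73·14.915 = 10.888
Arc 3: start y=0.000, vy=10.888 → t=2.222, apex=6.049, x_land=32.611, impact vy=-10.888
  bounce: vy ← 0.73·10.888 = 7.948
Arc 4: start y=0.000, vy=7.948 → t=1.622, apex=3.223, x_land=39.132, impact vy=-7.948
  bounce: vy ← 0.73·7.948 = 5.802
Arc 5: start y=0.000, vy=5.802 → t=1.184, apex=1.718, x_land=43.892, impact vy=-5.802
  bounce: vy ← 0.73·5.802 = 4.236
Arc 6: start y=0.000, vy=4.236 → t=0.864, apex=0.915, x_land=47.367, impact vy=-4.236
  bounce: vy ← 0.73·4.236 = 3.092
Arc 7: start y=0.000, vy=3.092 → t=0.631, apex=0.488, x_land=49.904, impact vy=-3.092
  bounce: vy ← 0.73·3.092 = 2.257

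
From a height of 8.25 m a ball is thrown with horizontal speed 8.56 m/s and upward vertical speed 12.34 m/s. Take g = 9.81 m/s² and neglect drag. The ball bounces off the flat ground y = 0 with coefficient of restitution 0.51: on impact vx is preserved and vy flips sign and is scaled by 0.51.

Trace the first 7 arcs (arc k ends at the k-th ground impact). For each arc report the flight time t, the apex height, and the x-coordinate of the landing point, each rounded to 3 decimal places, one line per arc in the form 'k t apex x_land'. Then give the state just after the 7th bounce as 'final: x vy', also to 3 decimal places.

Arc 1: start y=8.250, vy=12.340 → t=3.065, apex=16.011, x_land=26.233, impact vy=-17.724
  bounce: vy ← 0.51·17.724 = 9.039
Arc 2: start y=0.000, vy=9.039 → t=1.843, apex=4.165, x_land=42.008, impact vy=-9.039
  bounce: vy ← 0.51·9.039 = 4.610
Arc 3: start y=0.000, vy=4.610 → t=0.940, apex=1.083, x_land=50.053, impact vy=-4.610
  bounce: vy ← 0.51·4.610 = 2.351
Arc 4: start y=0.000, vy=2.351 → t=0.479, apex=0.282, x_land=54.156, impact vy=-2.351
  bounce: vy ← 0.51·2.351 = 1.199
Arc 5: start y=0.000, vy=1.199 → t=0.244, apex=0.073, x_land=56.249, impact vy=-1.199
  bounce: vy ← 0.51·1.199 = 0.612
Arc 6: start y=0.000, vy=0.612 → t=0.125, apex=0.019, x_land=57.316, impact vy=-0.612
  bounce: vy ← 0.51·0.612 = 0.312
Arc 7: start y=0.000, vy=0.312 → t=0.064, apex=0.005, x_land=57.860, impact vy=-0.312
  bounce: vy ← 0.51·0.312 = 0.159

1 3.065 16.011 26.233
2 1.843 4.165 42.008
3 0.940 1.083 50.053
4 0.479 0.282 54.156
5 0.244 0.073 56.249
6 0.125 0.019 57.316
7 0.064 0.005 57.860
final: 57.860 0.159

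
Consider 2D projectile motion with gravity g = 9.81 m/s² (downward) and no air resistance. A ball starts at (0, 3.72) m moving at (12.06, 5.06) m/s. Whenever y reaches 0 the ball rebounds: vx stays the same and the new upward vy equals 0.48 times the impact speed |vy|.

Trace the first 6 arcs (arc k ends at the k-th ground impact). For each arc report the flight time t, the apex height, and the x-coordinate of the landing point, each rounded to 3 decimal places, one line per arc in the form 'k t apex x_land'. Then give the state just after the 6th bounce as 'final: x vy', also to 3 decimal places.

1 1.528 5.025 18.427
2 0.972 1.158 30.145
3 0.466 0.267 35.770
4 0.224 0.061 38.470
5 0.107 0.014 39.766
6 0.052 0.003 40.388
final: 40.388 0.121

Arc 1: start y=3.720, vy=5.060 → t=1.528, apex=5.025, x_land=18.427, impact vy=-9.929
  bounce: vy ← 0.48·9.929 = 4.766
Arc 2: start y=0.000, vy=4.766 → t=0.972, apex=1.158, x_land=30.145, impact vy=-4.766
  bounce: vy ← 0.48·4.766 = 2.288
Arc 3: start y=0.000, vy=2.288 → t=0.466, apex=0.267, x_land=35.770, impact vy=-2.288
  bounce: vy ← 0.48·2.288 = 1.098
Arc 4: start y=0.000, vy=1.098 → t=0.224, apex=0.061, x_land=38.470, impact vy=-1.098
  bounce: vy ← 0.48·1.098 = 0.527
Arc 5: start y=0.000, vy=0.527 → t=0.107, apex=0.014, x_land=39.766, impact vy=-0.527
  bounce: vy ← 0.48·0.527 = 0.253
Arc 6: start y=0.000, vy=0.253 → t=0.052, apex=0.003, x_land=40.388, impact vy=-0.253
  bounce: vy ← 0.48·0.253 = 0.121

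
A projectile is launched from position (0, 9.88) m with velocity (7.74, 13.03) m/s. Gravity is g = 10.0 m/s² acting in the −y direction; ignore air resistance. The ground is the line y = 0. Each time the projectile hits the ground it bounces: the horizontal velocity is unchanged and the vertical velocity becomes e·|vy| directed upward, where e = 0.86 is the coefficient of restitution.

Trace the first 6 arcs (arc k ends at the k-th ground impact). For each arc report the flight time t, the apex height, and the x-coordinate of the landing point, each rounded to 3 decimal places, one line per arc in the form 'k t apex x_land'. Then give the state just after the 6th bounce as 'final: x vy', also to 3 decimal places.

Arc 1: start y=9.880, vy=13.030 → t=3.220, apex=18.369, x_land=24.921, impact vy=-19.167
  bounce: vy ← 0.86·19.167 = 16.484
Arc 2: start y=0.000, vy=16.484 → t=3.297, apex=13.586, x_land=50.438, impact vy=-16.484
  bounce: vy ← 0.86·16.484 = 14.176
Arc 3: start y=0.000, vy=14.176 → t=2.835, apex=10.048, x_land=72.382, impact vy=-14.176
  bounce: vy ← 0.86·14.176 = 12.191
Arc 4: start y=0.000, vy=12.191 → t=2.438, apex=7.432, x_land=91.254, impact vy=-12.191
  bounce: vy ← 0.86·12.191 = 10.485
Arc 5: start y=0.000, vy=10.485 → t=2.097, apex=5.496, x_land=107.484, impact vy=-10.485
  bounce: vy ← 0.86·10.485 = 9.017
Arc 6: start y=0.000, vy=9.017 → t=1.803, apex=4.065, x_land=121.442, impact vy=-9.017
  bounce: vy ← 0.86·9.017 = 7.754

1 3.220 18.369 24.921
2 3.297 13.586 50.438
3 2.835 10.048 72.382
4 2.438 7.432 91.254
5 2.097 5.496 107.484
6 1.803 4.065 121.442
final: 121.442 7.754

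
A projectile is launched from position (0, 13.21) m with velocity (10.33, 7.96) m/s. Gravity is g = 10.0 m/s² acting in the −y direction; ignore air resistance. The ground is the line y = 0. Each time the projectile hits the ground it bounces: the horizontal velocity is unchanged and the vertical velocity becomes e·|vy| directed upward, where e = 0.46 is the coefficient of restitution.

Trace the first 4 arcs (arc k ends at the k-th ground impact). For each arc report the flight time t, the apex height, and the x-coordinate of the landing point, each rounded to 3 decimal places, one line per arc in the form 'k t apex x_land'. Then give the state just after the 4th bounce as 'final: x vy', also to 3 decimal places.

1 2.606 16.378 26.919
2 1.665 3.466 44.119
3 0.766 0.733 52.031
4 0.352 0.155 55.671
final: 55.671 0.810

Arc 1: start y=13.210, vy=7.960 → t=2.606, apex=16.378, x_land=26.919, impact vy=-18.099
  bounce: vy ← 0.46·18.099 = 8.325
Arc 2: start y=0.000, vy=8.325 → t=1.665, apex=3.466, x_land=44.119, impact vy=-8.325
  bounce: vy ← 0.46·8.325 = 3.830
Arc 3: start y=0.000, vy=3.830 → t=0.766, apex=0.733, x_land=52.031, impact vy=-3.830
  bounce: vy ← 0.46·3.830 = 1.762
Arc 4: start y=0.000, vy=1.762 → t=0.352, apex=0.155, x_land=55.671, impact vy=-1.762
  bounce: vy ← 0.46·1.762 = 0.810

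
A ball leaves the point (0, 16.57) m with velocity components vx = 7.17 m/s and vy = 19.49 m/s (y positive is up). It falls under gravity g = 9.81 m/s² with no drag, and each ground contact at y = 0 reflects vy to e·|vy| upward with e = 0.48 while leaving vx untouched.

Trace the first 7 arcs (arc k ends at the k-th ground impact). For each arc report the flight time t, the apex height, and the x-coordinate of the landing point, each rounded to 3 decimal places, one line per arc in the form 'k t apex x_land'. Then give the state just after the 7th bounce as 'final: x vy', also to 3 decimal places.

1 4.693 35.931 33.651
2 2.598 8.278 52.281
3 1.247 1.907 61.223
4 0.599 0.439 65.515
5 0.287 0.101 67.575
6 0.138 0.023 68.564
7 0.066 0.005 69.039
final: 69.039 0.156

Arc 1: start y=16.570, vy=19.490 → t=4.693, apex=35.931, x_land=33.651, impact vy=-26.551
  bounce: vy ← 0.48·26.551 = 12.745
Arc 2: start y=0.000, vy=12.745 → t=2.598, apex=8.278, x_land=52.281, impact vy=-12.745
  bounce: vy ← 0.48·12.745 = 6.117
Arc 3: start y=0.000, vy=6.117 → t=1.247, apex=1.907, x_land=61.223, impact vy=-6.117
  bounce: vy ← 0.48·6.117 = 2.936
Arc 4: start y=0.000, vy=2.936 → t=0.599, apex=0.439, x_land=65.515, impact vy=-2.936
  bounce: vy ← 0.48·2.936 = 1.409
Arc 5: start y=0.000, vy=1.409 → t=0.287, apex=0.101, x_land=67.575, impact vy=-1.409
  bounce: vy ← 0.48·1.409 = 0.677
Arc 6: start y=0.000, vy=0.677 → t=0.138, apex=0.023, x_land=68.564, impact vy=-0.677
  bounce: vy ← 0.48·0.677 = 0.325
Arc 7: start y=0.000, vy=0.325 → t=0.066, apex=0.005, x_land=69.039, impact vy=-0.325
  bounce: vy ← 0.48·0.325 = 0.156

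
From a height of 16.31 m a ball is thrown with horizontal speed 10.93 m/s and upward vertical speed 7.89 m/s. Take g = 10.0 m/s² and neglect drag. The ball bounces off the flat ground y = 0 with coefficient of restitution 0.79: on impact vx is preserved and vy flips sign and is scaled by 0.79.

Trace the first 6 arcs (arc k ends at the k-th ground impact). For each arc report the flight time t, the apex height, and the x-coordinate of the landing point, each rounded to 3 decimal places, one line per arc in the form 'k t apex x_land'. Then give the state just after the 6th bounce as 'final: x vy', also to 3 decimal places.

1 2.760 19.423 30.166
2 3.114 12.122 64.202
3 2.460 7.565 91.091
4 1.943 4.721 112.334
5 1.535 2.947 129.115
6 1.213 1.839 142.372
final: 142.372 4.791

Arc 1: start y=16.310, vy=7.890 → t=2.760, apex=19.423, x_land=30.166, impact vy=-19.709
  bounce: vy ← 0.79·19.709 = 15.570
Arc 2: start y=0.000, vy=15.570 → t=3.114, apex=12.122, x_land=64.202, impact vy=-15.570
  bounce: vy ← 0.79·15.570 = 12.301
Arc 3: start y=0.000, vy=12.301 → t=2.460, apex=7.565, x_land=91.091, impact vy=-12.301
  bounce: vy ← 0.79·12.301 = 9.717
Arc 4: start y=0.000, vy=9.717 → t=1.943, apex=4.721, x_land=112.334, impact vy=-9.717
  bounce: vy ← 0.79·9.717 = 7.677
Arc 5: start y=0.000, vy=7.677 → t=1.535, apex=2.947, x_land=129.115, impact vy=-7.677
  bounce: vy ← 0.79·7.677 = 6.065
Arc 6: start y=0.000, vy=6.065 → t=1.213, apex=1.839, x_land=142.372, impact vy=-6.065
  bounce: vy ← 0.79·6.065 = 4.791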